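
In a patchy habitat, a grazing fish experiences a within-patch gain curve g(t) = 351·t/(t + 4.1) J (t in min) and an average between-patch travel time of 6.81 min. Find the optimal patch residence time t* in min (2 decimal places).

5.28 min

By the marginal value theorem, leave when the instantaneous gain rate g'(t) equals the habitat-wide average g(t)/(T + t).
g'(t) = 351·4.1/(t + 4.1)². Setting 351·4.1/(t+4.1)² = 351t/[(t+4.1)(6.81+t)] gives 4.1(6.81+t) = t(t+4.1), so t² = 4.1×6.81 = 27.92.
t* = √27.92 = 5.284 min.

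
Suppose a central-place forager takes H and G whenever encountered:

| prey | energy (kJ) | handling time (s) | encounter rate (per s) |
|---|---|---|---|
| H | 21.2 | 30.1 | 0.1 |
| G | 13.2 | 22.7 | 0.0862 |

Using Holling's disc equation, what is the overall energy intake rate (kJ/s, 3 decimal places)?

0.546 kJ/s

Energy encountered per unit search time: 0.1×21.2 + 0.0862×13.2 = 3.258 kJ/s.
Handling time per unit search time: 0.1×30.1 + 0.0862×22.7 = 4.967.
Rate = 3.258/(1 + 4.967) = 0.546 kJ/s.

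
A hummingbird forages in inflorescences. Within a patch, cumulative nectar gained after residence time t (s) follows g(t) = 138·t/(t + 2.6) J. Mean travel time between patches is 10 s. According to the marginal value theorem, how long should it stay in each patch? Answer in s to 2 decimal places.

Maximise g(t)/(T+t): set derivative to zero → g'(t)(T+t) = g(t).
g'(t) = 138·2.6/(t + 2.6)². Setting 138·2.6/(t+2.6)² = 138t/[(t+2.6)(10+t)] gives 2.6(10+t) = t(t+2.6), so t² = 2.6×10 = 26.
t* = √26 = 5.099 s.

5.10 s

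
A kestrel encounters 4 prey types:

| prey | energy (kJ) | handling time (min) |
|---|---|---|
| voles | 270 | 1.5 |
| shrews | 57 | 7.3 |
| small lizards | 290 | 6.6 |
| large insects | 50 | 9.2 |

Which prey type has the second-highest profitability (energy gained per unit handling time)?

In descending order of E/h:
voles: 270/1.5 = 180 kJ/min
small lizards: 290/6.6 = 43.9 kJ/min
shrews: 57/7.3 = 7.81 kJ/min
large insects: 50/9.2 = 5.43 kJ/min

small lizards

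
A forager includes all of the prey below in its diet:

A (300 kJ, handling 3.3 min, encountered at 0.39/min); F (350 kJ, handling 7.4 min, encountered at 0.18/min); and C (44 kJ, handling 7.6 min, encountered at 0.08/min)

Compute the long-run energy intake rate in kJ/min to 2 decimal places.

43.42 kJ/min

Energy encountered per unit search time: 0.39×300 + 0.18×350 + 0.08×44 = 183.5 kJ/min.
Handling time per unit search time: 0.39×3.3 + 0.18×7.4 + 0.08×7.6 = 3.227.
Rate = 183.5/(1 + 3.227) = 43.42 kJ/min.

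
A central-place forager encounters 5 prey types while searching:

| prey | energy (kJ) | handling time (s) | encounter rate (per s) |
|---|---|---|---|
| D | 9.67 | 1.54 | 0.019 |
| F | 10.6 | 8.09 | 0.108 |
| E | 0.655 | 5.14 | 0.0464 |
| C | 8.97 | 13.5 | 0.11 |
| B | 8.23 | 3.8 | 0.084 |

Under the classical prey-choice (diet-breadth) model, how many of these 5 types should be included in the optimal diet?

3

Rank by E/h (kJ/s): D 6.28, B 2.17, F 1.31, C 0.664, E 0.127. Include each in turn until the next type's E/h falls below the running intake rate.
Rate on top 1: 0.1785. B: 2.17 > 0.1785 → include.
Rate on top 2: 0.6489. F: 1.31 > 0.6489 → include.
Rate on top 3: 0.9089. C: 0.664 < 0.9089 → exclude; stop.
Optimal diet: D, B, F — 3 of 5 types.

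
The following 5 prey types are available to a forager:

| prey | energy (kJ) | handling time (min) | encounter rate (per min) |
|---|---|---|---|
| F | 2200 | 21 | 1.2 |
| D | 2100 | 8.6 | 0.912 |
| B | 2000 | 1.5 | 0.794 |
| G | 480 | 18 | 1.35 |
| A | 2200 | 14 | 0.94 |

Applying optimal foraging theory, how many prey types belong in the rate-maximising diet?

Rank by E/h (kJ/min): B 1.33e+03, D 244, A 157, F 105, G 26.7. Include each in turn until the next type's E/h falls below the running intake rate.
Rate on top 1: 724.8. D: 244 < 724.8 → exclude; stop.
Optimal diet: B — 1 of 5 types.

1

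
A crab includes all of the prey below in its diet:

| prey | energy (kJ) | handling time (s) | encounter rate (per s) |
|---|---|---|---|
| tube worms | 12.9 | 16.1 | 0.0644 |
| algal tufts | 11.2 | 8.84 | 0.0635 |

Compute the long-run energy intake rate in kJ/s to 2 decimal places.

0.59 kJ/s

R = Σλ_iE_i / (1 + Σλ_ih_i)
Numerator: 0.0644×12.9 + 0.0635×11.2 = 1.542
Denominator: 1 + 0.0644×16.1 + 0.0635×8.84 = 2.598
R = 1.542/2.598 = 0.5935 kJ/s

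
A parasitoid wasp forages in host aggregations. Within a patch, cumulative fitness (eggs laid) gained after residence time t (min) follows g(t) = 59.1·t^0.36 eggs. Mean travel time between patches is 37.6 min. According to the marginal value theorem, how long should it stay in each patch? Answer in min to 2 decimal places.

By the marginal value theorem, leave when the instantaneous gain rate g'(t) equals the habitat-wide average g(t)/(T + t).
g'(t) = 0.36·59.1·t^-0.64. Setting 0.36·59.1·t^-0.64 = 59.1·t^0.36/(37.6+t) gives 0.36(37.6+t) = t, so 0.64·t = 0.36×37.6.
t* = 0.36×37.6/0.64 = 21.15 min.

21.15 min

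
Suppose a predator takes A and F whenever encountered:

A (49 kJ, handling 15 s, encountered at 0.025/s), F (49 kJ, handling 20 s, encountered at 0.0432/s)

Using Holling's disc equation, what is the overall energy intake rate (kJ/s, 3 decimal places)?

R = (0.025×49 + 0.0432×49) / (1 + 0.025×15 + 0.0432×20) = 3.342/2.239 = 1.493 kJ/s.

1.493 kJ/s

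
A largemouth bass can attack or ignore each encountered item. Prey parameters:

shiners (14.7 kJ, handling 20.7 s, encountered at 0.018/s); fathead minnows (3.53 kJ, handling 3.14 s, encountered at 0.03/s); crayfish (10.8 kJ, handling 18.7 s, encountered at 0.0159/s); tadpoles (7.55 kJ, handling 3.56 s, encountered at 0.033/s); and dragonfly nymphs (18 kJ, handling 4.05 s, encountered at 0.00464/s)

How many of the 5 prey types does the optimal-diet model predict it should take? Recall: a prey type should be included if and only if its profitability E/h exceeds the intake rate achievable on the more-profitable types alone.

5

Rank by E/h (kJ/s): dragonfly nymphs 4.44, tadpoles 2.12, fathead minnows 1.12, shiners 0.71, crayfish 0.578. Include each in turn until the next type's E/h falls below the running intake rate.
Rate on top 1: 0.08198. tadpoles: 2.12 > 0.08198 → include.
Rate on top 2: 0.2928. fathead minnows: 1.12 > 0.2928 → include.
Rate on top 3: 0.3564. shiners: 0.71 > 0.3564 → include.
Rate on top 4: 0.4386. crayfish: 0.578 > 0.4386 → include.
Optimal diet: dragonfly nymphs, tadpoles, fathead minnows, shiners, crayfish — 5 of 5 types.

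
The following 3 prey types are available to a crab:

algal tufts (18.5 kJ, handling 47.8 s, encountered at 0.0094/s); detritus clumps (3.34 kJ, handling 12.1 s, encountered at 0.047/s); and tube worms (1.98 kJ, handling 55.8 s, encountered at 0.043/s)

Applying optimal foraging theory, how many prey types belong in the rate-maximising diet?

2

Rank by E/h (kJ/s): algal tufts 0.387, detritus clumps 0.276, tube worms 0.0355. Include each in turn until the next type's E/h falls below the running intake rate.
Rate on top 1: 0.12. detritus clumps: 0.276 > 0.12 → include.
Rate on top 2: 0.164. tube worms: 0.0355 < 0.164 → exclude; stop.
Optimal diet: algal tufts, detritus clumps — 2 of 3 types.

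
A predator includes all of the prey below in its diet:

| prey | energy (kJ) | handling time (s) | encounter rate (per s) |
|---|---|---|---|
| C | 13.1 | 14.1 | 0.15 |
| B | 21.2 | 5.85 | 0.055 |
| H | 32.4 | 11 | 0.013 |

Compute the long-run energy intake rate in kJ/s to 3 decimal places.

R = (0.15×13.1 + 0.055×21.2 + 0.013×32.4) / (1 + 0.15×14.1 + 0.055×5.85 + 0.013×11) = 3.552/3.58 = 0.9923 kJ/s.

0.992 kJ/s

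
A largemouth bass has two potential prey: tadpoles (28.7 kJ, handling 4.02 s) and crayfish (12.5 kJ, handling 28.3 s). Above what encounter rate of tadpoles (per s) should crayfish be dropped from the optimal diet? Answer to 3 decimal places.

0.016 per s

Drop crayfish once their profitability E₂/h₂ falls below the rate achievable on tadpoles alone: E₂/h₂ = λE₁/(1 + λh₁).
Solve for λ: λE₁h₂ = E₂(1 + λh₁) → λ(E₁h₂ − E₂h₁) = E₂ → λ = E₂/(E₁h₂ − E₂h₁).
λ = 12.5/(28.7×28.3 − 12.5×4.02) = 12.5/762 = 0.01641 per s.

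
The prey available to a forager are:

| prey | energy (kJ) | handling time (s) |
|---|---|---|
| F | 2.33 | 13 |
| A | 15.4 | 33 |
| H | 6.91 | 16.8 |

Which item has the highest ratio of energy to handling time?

In descending order of E/h:
A: 15.4/33 = 0.467 kJ/s
H: 6.91/16.8 = 0.411 kJ/s
F: 2.33/13 = 0.179 kJ/s

A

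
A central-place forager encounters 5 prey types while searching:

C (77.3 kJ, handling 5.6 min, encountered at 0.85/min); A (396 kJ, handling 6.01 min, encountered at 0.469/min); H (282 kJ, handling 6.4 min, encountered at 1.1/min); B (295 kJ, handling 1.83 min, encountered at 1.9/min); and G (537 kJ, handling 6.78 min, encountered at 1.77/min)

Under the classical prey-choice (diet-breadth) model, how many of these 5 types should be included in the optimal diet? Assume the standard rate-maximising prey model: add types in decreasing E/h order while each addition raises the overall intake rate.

1

Profitabilities (E/h, kJ/min): B 161, G 79.2, A 65.9, H 44.1, C 13.8. Add prey in this order while the next type's profitability exceeds the intake rate on those already taken.
Rate on top 1: 125.2. G: 79.2 < 125.2 → exclude; stop.
Optimal diet: B — 1 of 5 types.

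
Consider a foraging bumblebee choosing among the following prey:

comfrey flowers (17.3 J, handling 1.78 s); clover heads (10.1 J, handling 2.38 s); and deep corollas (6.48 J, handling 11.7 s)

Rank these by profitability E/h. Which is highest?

In descending order of E/h:
comfrey flowers: 17.3/1.78 = 9.72 J/s
clover heads: 10.1/2.38 = 4.24 J/s
deep corollas: 6.48/11.7 = 0.554 J/s

comfrey flowers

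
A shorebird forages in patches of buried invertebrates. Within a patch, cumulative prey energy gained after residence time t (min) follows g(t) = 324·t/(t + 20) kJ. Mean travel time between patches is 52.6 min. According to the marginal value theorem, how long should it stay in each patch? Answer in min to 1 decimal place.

32.4 min

Maximise g(t)/(T+t): set derivative to zero → g'(t)(T+t) = g(t).
g'(t) = 324·20/(t + 20)². Setting 324·20/(t+20)² = 324t/[(t+20)(52.6+t)] gives 20(52.6+t) = t(t+20), so t² = 20×52.6 = 1052.
t* = √1052 = 32.43 min.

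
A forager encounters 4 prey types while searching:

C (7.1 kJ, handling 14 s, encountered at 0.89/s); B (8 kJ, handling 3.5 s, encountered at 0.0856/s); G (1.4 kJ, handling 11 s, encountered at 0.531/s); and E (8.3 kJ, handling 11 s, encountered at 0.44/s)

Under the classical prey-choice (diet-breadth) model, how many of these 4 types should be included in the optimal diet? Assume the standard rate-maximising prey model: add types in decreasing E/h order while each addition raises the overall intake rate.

Profitabilities (E/h, kJ/s): B 2.29, E 0.755, C 0.507, G 0.127. Add prey in this order while the next type's profitability exceeds the intake rate on those already taken.
Rate on top 1: 0.5269. E: 0.755 > 0.5269 → include.
Rate on top 2: 0.7064. C: 0.507 < 0.7064 → exclude; stop.
Optimal diet: B, E — 2 of 4 types.

2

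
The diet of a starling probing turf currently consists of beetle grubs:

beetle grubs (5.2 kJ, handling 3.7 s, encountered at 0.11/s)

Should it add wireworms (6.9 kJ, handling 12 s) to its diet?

On beetle grubs alone, R = ΣλE/(1+Σλh) = 0.572/1.407 = 0.4065 kJ/s.
Profitability of wireworms: 6.9/12 = 0.575 kJ/s.
Since 0.575 > R, including wireworms increases the long-run rate.

Yes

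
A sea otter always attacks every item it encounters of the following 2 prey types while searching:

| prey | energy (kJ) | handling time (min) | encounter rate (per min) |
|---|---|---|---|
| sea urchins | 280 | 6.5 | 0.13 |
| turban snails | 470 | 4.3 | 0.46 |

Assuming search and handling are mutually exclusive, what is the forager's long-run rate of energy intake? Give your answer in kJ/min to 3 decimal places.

66.074 kJ/min

Energy encountered per unit search time: 0.13×280 + 0.46×470 = 252.6 kJ/min.
Handling time per unit search time: 0.13×6.5 + 0.46×4.3 = 2.823.
Rate = 252.6/(1 + 2.823) = 66.07 kJ/min.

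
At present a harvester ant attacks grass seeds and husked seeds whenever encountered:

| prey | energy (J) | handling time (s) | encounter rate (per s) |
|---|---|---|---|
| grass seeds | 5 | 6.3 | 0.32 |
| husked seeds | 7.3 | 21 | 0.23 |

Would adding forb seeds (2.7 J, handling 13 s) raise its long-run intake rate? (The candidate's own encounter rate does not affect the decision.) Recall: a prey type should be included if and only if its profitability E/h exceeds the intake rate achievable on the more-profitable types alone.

No

On grass seeds and husked seeds alone, R = ΣλE/(1+Σλh) = 3.279/7.846 = 0.4179 J/s.
forb seeds: E/h = 2.7/13 = 0.2077 J/s.
0.2077 < 0.4179, so adding forb seeds would lower the average — exclude it.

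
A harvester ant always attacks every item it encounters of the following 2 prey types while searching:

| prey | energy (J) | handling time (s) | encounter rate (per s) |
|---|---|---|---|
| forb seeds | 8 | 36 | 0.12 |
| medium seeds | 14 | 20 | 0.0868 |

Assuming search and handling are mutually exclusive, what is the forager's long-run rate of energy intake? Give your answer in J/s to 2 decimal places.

0.31 J/s

R = Σλ_iE_i / (1 + Σλ_ih_i)
Numerator: 0.12×8 + 0.0868×14 = 2.175
Denominator: 1 + 0.12×36 + 0.0868×20 = 7.056
R = 2.175/7.056 = 0.3083 J/s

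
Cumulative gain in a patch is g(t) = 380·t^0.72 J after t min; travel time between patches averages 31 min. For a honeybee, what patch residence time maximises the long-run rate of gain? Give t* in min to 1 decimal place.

Maximise g(t)/(T+t): set derivative to zero → g'(t)(T+t) = g(t).
g'(t) = 0.72·380·t^-0.28. Setting 0.72·380·t^-0.28 = 380·t^0.72/(31+t) gives 0.72(31+t) = t, so 0.28·t = 0.72×31.
t* = 0.72×31/0.28 = 79.71 min.

79.7 min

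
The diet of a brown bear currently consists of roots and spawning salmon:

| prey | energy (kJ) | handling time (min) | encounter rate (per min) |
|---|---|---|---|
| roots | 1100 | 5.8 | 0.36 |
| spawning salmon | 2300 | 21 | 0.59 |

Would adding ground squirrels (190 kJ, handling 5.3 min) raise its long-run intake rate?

Current rate: (0.36×1100 + 0.59×2300)/(1 + 0.36×5.8 + 0.59×21) = 113.3 kJ/min.
Profitability of ground squirrels: 190/5.3 = 35.85 kJ/min.
35.85 < 113.3, so adding ground squirrels would lower the average — exclude it.

No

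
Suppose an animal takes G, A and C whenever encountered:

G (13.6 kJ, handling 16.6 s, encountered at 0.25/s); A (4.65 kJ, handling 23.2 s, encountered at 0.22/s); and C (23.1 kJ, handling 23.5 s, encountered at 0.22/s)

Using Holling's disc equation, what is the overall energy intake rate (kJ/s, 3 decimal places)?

0.616 kJ/s

R = (0.25×13.6 + 0.22×4.65 + 0.22×23.1) / (1 + 0.25×16.6 + 0.22×23.2 + 0.22×23.5) = 9.505/15.42 = 0.6162 kJ/s.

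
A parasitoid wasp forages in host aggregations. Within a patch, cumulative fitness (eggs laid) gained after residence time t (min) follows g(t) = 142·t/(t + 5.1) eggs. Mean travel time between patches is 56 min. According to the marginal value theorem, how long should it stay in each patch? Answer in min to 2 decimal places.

16.90 min

Optimal t* satisfies g'(t*) = g(t*)/(T + t*).
g'(t) = 142·5.1/(t + 5.1)². Setting 142·5.1/(t+5.1)² = 142t/[(t+5.1)(56+t)] gives 5.1(56+t) = t(t+5.1), so t² = 5.1×56 = 285.6.
t* = √285.6 = 16.9 min.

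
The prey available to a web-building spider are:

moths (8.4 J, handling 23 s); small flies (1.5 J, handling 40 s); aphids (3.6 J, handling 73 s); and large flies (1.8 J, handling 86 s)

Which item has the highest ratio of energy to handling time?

Profitability E/h (J/s): moths = 8.4/23 = 0.365, small flies = 1.5/40 = 0.0375, aphids = 3.6/73 = 0.0493, large flies = 1.8/86 = 0.0209.
Ranked: moths > aphids > small flies > large flies.

moths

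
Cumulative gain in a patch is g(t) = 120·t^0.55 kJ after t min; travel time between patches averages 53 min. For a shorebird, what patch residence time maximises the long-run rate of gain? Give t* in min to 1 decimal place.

64.8 min

Maximise g(t)/(T+t): set derivative to zero → g'(t)(T+t) = g(t).
g'(t) = 0.55·120·t^-0.45. Setting 0.55·120·t^-0.45 = 120·t^0.55/(53+t) gives 0.55(53+t) = t, so 0.45·t = 0.55×53.
t* = 0.55×53/0.45 = 64.78 min.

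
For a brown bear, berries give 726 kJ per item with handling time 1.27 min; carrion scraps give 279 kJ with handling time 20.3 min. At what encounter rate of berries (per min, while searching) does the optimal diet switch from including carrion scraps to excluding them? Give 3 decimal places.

0.019 per min

At the threshold, the rate on berries alone equals the profitability of carrion scraps: λ·726/(1 + λ·1.27) = 279/20.3 = 13.74.
Rearranging, λ(726 − 13.74×1.27) = 13.74, so λ = 13.74/708.5 = 0.0194 per min.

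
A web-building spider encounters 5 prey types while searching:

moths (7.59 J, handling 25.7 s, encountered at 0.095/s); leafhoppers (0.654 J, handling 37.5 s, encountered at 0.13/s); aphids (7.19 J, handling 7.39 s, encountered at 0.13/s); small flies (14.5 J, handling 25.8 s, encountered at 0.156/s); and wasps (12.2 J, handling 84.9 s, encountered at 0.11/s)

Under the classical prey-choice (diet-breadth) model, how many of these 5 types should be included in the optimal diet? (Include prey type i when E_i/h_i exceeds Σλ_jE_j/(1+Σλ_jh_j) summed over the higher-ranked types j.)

2

E/h in descending order: aphids 0.973, small flies 0.562, moths 0.295, wasps 0.144, leafhoppers 0.0174 J/s. The optimal diet is the largest prefix of this list for which every included type satisfies E_i/h_i > R on the types above it.
Rate on top 1: 0.4767. small flies: 0.562 > 0.4767 → include.
Rate on top 2: 0.5341. moths: 0.295 < 0.5341 → exclude; stop.
Optimal diet: aphids, small flies — 2 of 5 types.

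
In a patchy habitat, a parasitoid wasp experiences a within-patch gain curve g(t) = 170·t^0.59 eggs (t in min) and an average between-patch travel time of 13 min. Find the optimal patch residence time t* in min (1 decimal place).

Maximise g(t)/(T+t): set derivative to zero → g'(t)(T+t) = g(t).
g'(t) = 0.59·170·t^-0.41. Setting 0.59·170·t^-0.41 = 170·t^0.59/(13+t) gives 0.59(13+t) = t, so 0.41·t = 0.59×13.
t* = 0.59×13/0.41 = 18.71 min.

18.7 min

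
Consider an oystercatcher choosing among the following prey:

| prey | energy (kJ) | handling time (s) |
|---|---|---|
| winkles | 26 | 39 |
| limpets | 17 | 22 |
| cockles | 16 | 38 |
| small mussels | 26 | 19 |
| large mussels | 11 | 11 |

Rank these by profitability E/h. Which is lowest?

cockles

In descending order of E/h:
small mussels: 26/19 = 1.37 kJ/s
large mussels: 11/11 = 1 kJ/s
limpets: 17/22 = 0.773 kJ/s
winkles: 26/39 = 0.667 kJ/s
cockles: 16/38 = 0.421 kJ/s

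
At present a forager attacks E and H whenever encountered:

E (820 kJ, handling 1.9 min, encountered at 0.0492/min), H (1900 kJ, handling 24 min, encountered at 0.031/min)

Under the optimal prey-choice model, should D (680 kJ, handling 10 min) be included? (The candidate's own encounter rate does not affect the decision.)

Intake rate on the current diet: R = (0.0492×820 + 0.031×1900) / (1 + 0.0492×1.9 + 0.031×24) = 99.24/1.837 = 54.01 kJ/min.
D: E/h = 680/10 = 68 kJ/min.
Since 68 > R, including D increases the long-run rate.

Yes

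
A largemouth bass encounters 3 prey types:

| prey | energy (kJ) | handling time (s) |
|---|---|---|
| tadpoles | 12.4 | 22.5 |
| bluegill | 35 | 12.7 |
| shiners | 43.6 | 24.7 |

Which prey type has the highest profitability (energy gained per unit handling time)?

bluegill

In descending order of E/h:
bluegill: 35/12.7 = 2.76 kJ/s
shiners: 43.6/24.7 = 1.77 kJ/s
tadpoles: 12.4/22.5 = 0.551 kJ/s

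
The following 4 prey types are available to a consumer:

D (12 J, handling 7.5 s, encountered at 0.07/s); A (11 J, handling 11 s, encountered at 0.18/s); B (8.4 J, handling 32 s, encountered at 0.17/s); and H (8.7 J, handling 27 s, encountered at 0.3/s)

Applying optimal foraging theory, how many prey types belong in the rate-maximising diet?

2

E/h in descending order: D 1.6, A 1, H 0.322, B 0.263 J/s. The optimal diet is the largest prefix of this list for which every included type satisfies E_i/h_i > R on the types above it.
Rate on top 1: 0.5508. A: 1 > 0.5508 → include.
Rate on top 2: 0.8046. H: 0.322 < 0.8046 → exclude; stop.
Optimal diet: D, A — 2 of 4 types.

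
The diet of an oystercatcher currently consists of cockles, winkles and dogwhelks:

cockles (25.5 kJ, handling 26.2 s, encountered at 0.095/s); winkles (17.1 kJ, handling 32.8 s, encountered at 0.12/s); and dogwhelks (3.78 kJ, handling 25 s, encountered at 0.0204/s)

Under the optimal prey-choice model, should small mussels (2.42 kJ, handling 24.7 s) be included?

No

On cockles, winkles and dogwhelks alone, R = ΣλE/(1+Σλh) = 4.552/7.935 = 0.5736 kJ/s.
Profitability of small mussels: 2.42/24.7 = 0.09798 kJ/s.
0.09798 < 0.5736, so adding small mussels would lower the average — exclude it.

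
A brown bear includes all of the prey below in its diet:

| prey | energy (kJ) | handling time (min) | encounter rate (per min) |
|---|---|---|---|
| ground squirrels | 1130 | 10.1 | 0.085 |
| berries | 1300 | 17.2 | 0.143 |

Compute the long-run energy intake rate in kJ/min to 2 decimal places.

65.29 kJ/min

R = Σλ_iE_i / (1 + Σλ_ih_i)
Numerator: 0.085×1130 + 0.143×1300 = 281.9
Denominator: 1 + 0.085×10.1 + 0.143×17.2 = 4.318
R = 281.9/4.318 = 65.29 kJ/min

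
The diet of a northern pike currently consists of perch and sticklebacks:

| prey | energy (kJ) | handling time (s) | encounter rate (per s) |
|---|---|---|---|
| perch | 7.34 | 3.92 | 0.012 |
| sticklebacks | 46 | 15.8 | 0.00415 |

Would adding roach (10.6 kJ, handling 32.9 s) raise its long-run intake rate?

On perch and sticklebacks alone, R = ΣλE/(1+Σλh) = 0.279/1.113 = 0.2507 kJ/s.
roach: E/h = 10.6/32.9 = 0.3222 kJ/s.
Since 0.3222 > R, including roach increases the long-run rate.

Yes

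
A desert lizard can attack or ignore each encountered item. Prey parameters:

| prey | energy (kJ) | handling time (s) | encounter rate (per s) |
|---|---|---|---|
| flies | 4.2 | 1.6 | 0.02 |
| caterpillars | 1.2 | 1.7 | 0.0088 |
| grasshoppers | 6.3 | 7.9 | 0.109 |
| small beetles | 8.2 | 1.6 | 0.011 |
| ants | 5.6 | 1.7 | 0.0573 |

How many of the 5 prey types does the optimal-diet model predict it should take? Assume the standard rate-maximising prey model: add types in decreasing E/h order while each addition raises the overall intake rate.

E/h in descending order: small beetles 5.12, ants 3.29, flies 2.62, grasshoppers 0.797, caterpillars 0.706 kJ/s. The optimal diet is the largest prefix of this list for which every included type satisfies E_i/h_i > R on the types above it.
Rate on top 1: 0.08864. ants: 3.29 > 0.08864 → include.
Rate on top 2: 0.3687. flies: 2.62 > 0.3687 → include.
Rate on top 3: 0.4316. grasshoppers: 0.797 > 0.4316 → include.
Rate on top 4: 0.5885. caterpillars: 0.706 > 0.5885 → include.
Optimal diet: small beetles, ants, flies, grasshoppers, caterpillars — 5 of 5 types.

5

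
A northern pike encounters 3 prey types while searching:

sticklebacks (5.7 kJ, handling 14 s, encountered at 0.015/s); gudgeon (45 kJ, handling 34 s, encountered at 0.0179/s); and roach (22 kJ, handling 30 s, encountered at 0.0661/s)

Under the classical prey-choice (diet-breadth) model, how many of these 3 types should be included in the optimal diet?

E/h in descending order: gudgeon 1.32, roach 0.733, sticklebacks 0.407 kJ/s. The optimal diet is the largest prefix of this list for which every included type satisfies E_i/h_i > R on the types above it.
Rate on top 1: 0.5007. roach: 0.733 > 0.5007 → include.
Rate on top 2: 0.6292. sticklebacks: 0.407 < 0.6292 → exclude; stop.
Optimal diet: gudgeon, roach — 2 of 3 types.

2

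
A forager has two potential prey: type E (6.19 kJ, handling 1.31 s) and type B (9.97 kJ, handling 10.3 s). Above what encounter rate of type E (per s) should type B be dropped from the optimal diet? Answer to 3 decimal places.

0.197 per s

The zero-one rule: include type B iff E₂/h₂ > λE₁/(1+λh₁). Equality gives the switch point.
λE₁h₂ = E₂ + λE₂h₁ ⇒ λ = E₂/(E₁h₂ − E₂h₁) = 9.97/(63.76 − 13.06) = 0.1967 per s.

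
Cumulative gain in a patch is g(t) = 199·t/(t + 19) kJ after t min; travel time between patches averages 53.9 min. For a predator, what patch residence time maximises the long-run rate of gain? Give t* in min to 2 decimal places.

Maximise g(t)/(T+t): set derivative to zero → g'(t)(T+t) = g(t).
g'(t) = 199·19/(t + 19)². Setting 199·19/(t+19)² = 199t/[(t+19)(53.9+t)] gives 19(53.9+t) = t(t+19), so t² = 19×53.9 = 1024.
t* = √1024 = 32 min.

32.00 min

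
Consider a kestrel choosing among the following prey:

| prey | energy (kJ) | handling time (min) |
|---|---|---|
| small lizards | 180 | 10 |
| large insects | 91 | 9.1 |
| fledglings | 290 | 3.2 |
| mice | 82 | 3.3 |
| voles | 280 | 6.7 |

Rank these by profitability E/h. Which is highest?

fledglings

In descending order of E/h:
fledglings: 290/3.2 = 90.6 kJ/min
voles: 280/6.7 = 41.8 kJ/min
mice: 82/3.3 = 24.8 kJ/min
small lizards: 180/10 = 18 kJ/min
large insects: 91/9.1 = 10 kJ/min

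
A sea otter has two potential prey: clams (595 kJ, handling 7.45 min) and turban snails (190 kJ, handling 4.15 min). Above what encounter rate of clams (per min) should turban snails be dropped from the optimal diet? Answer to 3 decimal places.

The zero-one rule: include turban snails iff E₂/h₂ > λE₁/(1+λh₁). Equality gives the switch point.
λE₁h₂ = E₂ + λE₂h₁ ⇒ λ = E₂/(E₁h₂ − E₂h₁) = 190/(2469 − 1416) = 0.1803 per min.

0.180 per min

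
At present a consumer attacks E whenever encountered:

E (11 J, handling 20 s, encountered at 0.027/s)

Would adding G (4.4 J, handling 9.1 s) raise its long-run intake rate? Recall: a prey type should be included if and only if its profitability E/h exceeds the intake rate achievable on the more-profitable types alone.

Intake rate on the current diet: R = (0.027×11) / (1 + 0.027×20) = 0.297/1.54 = 0.1929 J/s.
Profitability of G: 4.4/9.1 = 0.4835 J/s.
0.4835 > 0.1929, so adding G raises the average — include it.

Yes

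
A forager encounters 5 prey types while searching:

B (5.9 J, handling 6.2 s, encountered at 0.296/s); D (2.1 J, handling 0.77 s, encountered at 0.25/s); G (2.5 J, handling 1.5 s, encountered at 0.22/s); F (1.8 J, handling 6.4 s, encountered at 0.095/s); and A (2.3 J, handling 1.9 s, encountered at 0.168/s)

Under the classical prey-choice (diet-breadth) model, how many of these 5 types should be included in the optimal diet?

4

Profitabilities (E/h, J/s): D 2.73, G 1.67, A 1.21, B 0.952, F 0.281. Add prey in this order while the next type's profitability exceeds the intake rate on those already taken.
Rate on top 1: 0.4403. G: 1.67 > 0.4403 → include.
Rate on top 2: 0.7061. A: 1.21 > 0.7061 → include.
Rate on top 3: 0.7935. B: 0.952 > 0.7935 → include.
Rate on top 4: 0.8724. F: 0.281 < 0.8724 → exclude; stop.
Optimal diet: D, G, A, B — 4 of 5 types.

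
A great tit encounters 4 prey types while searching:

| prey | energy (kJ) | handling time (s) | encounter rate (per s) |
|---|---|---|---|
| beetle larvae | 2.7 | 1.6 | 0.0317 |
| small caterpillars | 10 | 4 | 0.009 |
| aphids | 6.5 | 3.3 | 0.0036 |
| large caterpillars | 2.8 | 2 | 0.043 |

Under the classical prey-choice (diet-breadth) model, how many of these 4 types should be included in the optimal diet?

4

E/h in descending order: small caterpillars 2.5, aphids 1.97, beetle larvae 1.69, large caterpillars 1.4 kJ/s. The optimal diet is the largest prefix of this list for which every included type satisfies E_i/h_i > R on the types above it.
Rate on top 1: 0.08687. aphids: 1.97 > 0.08687 → include.
Rate on top 2: 0.1082. beetle larvae: 1.69 > 0.1082 → include.
Rate on top 3: 0.1811. large caterpillars: 1.4 > 0.1811 → include.
Optimal diet: small caterpillars, aphids, beetle larvae, large caterpillars — 4 of 4 types.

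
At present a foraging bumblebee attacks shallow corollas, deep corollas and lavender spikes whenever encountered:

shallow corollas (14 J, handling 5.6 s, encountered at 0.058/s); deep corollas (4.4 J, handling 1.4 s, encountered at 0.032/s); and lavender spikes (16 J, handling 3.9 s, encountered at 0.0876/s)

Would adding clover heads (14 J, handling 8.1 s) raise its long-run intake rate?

Yes

Intake rate on the current diet: R = (0.058×14 + 0.032×4.4 + 0.0876×16) / (1 + 0.058×5.6 + 0.032×1.4 + 0.0876×3.9) = 2.354/1.711 = 1.376 J/s.
clover heads: E/h = 14/8.1 = 1.728 J/s.
Since 1.728 > R, including clover heads increases the long-run rate.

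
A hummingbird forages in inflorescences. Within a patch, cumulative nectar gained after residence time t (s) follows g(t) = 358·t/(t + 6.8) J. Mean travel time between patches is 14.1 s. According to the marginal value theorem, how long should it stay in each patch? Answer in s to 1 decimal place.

Optimal t* satisfies g'(t*) = g(t*)/(T + t*).
g'(t) = 358·6.8/(t + 6.8)². Setting 358·6.8/(t+6.8)² = 358t/[(t+6.8)(14.1+t)] gives 6.8(14.1+t) = t(t+6.8), so t² = 6.8×14.1 = 95.88.
t* = √95.88 = 9.792 s.

9.8 s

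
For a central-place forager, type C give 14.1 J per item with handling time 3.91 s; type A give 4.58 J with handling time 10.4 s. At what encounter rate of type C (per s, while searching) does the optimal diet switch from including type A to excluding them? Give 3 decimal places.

0.036 per s

At the threshold, the rate on type C alone equals the profitability of type A: λ·14.1/(1 + λ·3.91) = 4.58/10.4 = 0.4404.
Rearranging, λ(14.1 − 0.4404×3.91) = 0.4404, so λ = 0.4404/12.38 = 0.03558 per s.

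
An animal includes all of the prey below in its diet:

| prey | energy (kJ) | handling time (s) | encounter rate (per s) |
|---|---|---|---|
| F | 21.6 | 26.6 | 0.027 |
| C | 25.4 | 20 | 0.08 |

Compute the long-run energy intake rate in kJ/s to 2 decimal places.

0.79 kJ/s

R = (0.027×21.6 + 0.08×25.4) / (1 + 0.027×26.6 + 0.08×20) = 2.615/3.318 = 0.7881 kJ/s.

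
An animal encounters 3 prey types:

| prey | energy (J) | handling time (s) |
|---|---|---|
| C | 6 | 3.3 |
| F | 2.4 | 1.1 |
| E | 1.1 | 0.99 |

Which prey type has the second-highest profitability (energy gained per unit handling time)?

Profitability E/h (J/s): C = 6/3.3 = 1.82, F = 2.4/1.1 = 2.18, E = 1.1/0.99 = 1.11.
Ranked: F > C > E.

C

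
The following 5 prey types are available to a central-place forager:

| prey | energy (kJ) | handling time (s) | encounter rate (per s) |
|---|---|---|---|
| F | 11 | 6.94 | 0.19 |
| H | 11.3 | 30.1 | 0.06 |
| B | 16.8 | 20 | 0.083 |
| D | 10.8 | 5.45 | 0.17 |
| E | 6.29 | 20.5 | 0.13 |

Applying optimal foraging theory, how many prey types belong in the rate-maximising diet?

Rank by E/h (kJ/s): D 1.98, F 1.59, B 0.84, H 0.375, E 0.307. Include each in turn until the next type's E/h falls below the running intake rate.
Rate on top 1: 0.953. F: 1.59 > 0.953 → include.
Rate on top 2: 1.21. B: 0.84 < 1.21 → exclude; stop.
Optimal diet: D, F — 2 of 5 types.

2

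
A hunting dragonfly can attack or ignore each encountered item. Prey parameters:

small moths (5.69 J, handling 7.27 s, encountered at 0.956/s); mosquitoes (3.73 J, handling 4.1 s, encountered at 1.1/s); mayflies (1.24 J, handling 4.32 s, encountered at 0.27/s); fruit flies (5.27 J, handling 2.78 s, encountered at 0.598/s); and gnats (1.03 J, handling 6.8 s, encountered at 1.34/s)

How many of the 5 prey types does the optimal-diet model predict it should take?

1

E/h in descending order: fruit flies 1.9, mosquitoes 0.91, small moths 0.783, mayflies 0.287, gnats 0.151 J/s. The optimal diet is the largest prefix of this list for which every included type satisfies E_i/h_i > R on the types above it.
Rate on top 1: 1.184. mosquitoes: 0.91 < 1.184 → exclude; stop.
Optimal diet: fruit flies — 1 of 5 types.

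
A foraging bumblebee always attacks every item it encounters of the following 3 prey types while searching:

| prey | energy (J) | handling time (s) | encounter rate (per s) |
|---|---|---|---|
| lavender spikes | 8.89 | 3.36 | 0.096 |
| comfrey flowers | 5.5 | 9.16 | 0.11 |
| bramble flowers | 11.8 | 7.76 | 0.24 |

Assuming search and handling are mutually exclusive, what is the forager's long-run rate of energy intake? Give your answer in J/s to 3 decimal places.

R = (0.096×8.89 + 0.11×5.5 + 0.24×11.8) / (1 + 0.096×3.36 + 0.11×9.16 + 0.24×7.76) = 4.29/4.193 = 1.023 J/s.

1.023 J/s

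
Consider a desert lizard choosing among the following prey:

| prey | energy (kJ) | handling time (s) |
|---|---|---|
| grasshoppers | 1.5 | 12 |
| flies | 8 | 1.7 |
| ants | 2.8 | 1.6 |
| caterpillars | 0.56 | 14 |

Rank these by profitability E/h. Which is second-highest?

Profitability E/h (kJ/s): grasshoppers = 1.5/12 = 0.125, flies = 8/1.7 = 4.71, ants = 2.8/1.6 = 1.75, caterpillars = 0.56/14 = 0.04.
Ranked: flies > ants > grasshoppers > caterpillars.

ants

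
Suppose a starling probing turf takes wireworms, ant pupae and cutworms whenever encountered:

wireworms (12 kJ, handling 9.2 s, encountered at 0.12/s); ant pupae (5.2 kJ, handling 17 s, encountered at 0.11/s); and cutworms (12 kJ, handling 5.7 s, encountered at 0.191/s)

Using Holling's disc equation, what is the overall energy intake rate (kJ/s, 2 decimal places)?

0.85 kJ/s

R = Σλ_iE_i / (1 + Σλ_ih_i)
Numerator: 0.12×12 + 0.11×5.2 + 0.191×12 = 4.304
Denominator: 1 + 0.12×9.2 + 0.11×17 + 0.191×5.7 = 5.063
R = 4.304/5.063 = 0.8501 kJ/s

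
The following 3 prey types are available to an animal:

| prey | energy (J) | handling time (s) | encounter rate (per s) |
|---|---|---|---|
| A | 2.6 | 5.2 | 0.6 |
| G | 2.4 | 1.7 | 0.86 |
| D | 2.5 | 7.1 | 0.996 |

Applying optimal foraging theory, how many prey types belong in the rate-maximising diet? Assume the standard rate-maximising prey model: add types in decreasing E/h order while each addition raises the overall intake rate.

1

Rank by E/h (J/s): G 1.41, A 0.5, D 0.352. Include each in turn until the next type's E/h falls below the running intake rate.
Rate on top 1: 0.8383. A: 0.5 < 0.8383 → exclude; stop.
Optimal diet: G — 1 of 3 types.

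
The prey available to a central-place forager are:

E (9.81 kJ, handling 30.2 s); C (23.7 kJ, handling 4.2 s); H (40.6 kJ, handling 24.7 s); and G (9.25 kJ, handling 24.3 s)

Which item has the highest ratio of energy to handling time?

C

Profitability E/h (kJ/s): E = 9.81/30.2 = 0.325, C = 23.7/4.2 = 5.64, H = 40.6/24.7 = 1.64, G = 9.25/24.3 = 0.381.
Ranked: C > H > G > E.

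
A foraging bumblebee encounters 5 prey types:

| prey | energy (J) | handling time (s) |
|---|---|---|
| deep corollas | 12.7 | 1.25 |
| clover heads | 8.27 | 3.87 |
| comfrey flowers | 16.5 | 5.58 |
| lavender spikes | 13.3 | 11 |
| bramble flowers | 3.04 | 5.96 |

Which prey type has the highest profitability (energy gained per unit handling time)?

deep corollas

Profitability E/h (J/s): deep corollas = 12.7/1.25 = 10.2, clover heads = 8.27/3.87 = 2.14, comfrey flowers = 16.5/5.58 = 2.96, lavender spikes = 13.3/11 = 1.21, bramble flowers = 3.04/5.96 = 0.51.
Ranked: deep corollas > comfrey flowers > clover heads > lavender spikes > bramble flowers.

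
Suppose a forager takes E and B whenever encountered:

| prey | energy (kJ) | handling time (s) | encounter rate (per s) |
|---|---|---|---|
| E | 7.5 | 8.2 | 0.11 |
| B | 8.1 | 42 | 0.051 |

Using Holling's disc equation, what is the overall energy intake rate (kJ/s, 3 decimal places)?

0.306 kJ/s

R = Σλ_iE_i / (1 + Σλ_ih_i)
Numerator: 0.11×7.5 + 0.051×8.1 = 1.238
Denominator: 1 + 0.11×8.2 + 0.051×42 = 4.044
R = 1.238/4.044 = 0.3062 kJ/s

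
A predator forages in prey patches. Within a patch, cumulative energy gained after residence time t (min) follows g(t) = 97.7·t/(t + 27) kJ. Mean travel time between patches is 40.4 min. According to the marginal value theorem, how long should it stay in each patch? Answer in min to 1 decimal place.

33.0 min

Optimal t* satisfies g'(t*) = g(t*)/(T + t*).
g'(t) = 97.7·27/(t + 27)². Setting 97.7·27/(t+27)² = 97.7t/[(t+27)(40.4+t)] gives 27(40.4+t) = t(t+27), so t² = 27×40.4 = 1091.
t* = √1091 = 33.03 min.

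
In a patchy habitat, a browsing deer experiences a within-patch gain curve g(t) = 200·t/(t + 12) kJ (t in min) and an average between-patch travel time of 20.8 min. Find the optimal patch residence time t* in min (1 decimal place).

By the marginal value theorem, leave when the instantaneous gain rate g'(t) equals the habitat-wide average g(t)/(T + t).
g'(t) = 200·12/(t + 12)². Setting 200·12/(t+12)² = 200t/[(t+12)(20.8+t)] gives 12(20.8+t) = t(t+12), so t² = 12×20.8 = 249.6.
t* = √249.6 = 15.8 min.

15.8 min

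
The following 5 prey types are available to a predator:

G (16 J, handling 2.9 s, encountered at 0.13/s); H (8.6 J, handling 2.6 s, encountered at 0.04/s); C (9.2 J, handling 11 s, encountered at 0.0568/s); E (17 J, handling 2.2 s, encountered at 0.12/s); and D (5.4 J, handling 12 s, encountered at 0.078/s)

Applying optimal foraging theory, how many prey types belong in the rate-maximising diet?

3

E/h in descending order: E 7.73, G 5.52, H 3.31, C 0.836, D 0.45 J/s. The optimal diet is the largest prefix of this list for which every included type satisfies E_i/h_i > R on the types above it.
Rate on top 1: 1.614. G: 5.52 > 1.614 → include.
Rate on top 2: 2.511. H: 3.31 > 2.511 → include.
Rate on top 3: 2.558. C: 0.836 < 2.558 → exclude; stop.
Optimal diet: E, G, H — 3 of 5 types.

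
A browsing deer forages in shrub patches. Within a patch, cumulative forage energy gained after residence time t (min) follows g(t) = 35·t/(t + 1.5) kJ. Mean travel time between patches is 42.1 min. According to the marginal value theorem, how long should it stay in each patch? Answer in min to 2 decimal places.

7.95 min

By the marginal value theorem, leave when the instantaneous gain rate g'(t) equals the habitat-wide average g(t)/(T + t).
g'(t) = 35·1.5/(t + 1.5)². Setting 35·1.5/(t+1.5)² = 35t/[(t+1.5)(42.1+t)] gives 1.5(42.1+t) = t(t+1.5), so t² = 1.5×42.1 = 63.15.
t* = √63.15 = 7.947 min.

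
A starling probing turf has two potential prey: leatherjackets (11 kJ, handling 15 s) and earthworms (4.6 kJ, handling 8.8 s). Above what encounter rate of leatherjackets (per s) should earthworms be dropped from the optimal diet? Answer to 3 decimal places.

The zero-one rule: include earthworms iff E₂/h₂ > λE₁/(1+λh₁). Equality gives the switch point.
λE₁h₂ = E₂ + λE₂h₁ ⇒ λ = E₂/(E₁h₂ − E₂h₁) = 4.6/(96.8 − 69) = 0.1655 per s.

0.165 per s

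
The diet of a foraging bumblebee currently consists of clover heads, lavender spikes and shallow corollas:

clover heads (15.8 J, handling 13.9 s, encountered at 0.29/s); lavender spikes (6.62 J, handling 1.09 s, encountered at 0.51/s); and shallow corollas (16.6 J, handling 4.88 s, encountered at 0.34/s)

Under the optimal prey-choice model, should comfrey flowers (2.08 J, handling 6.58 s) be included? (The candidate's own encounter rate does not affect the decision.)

No

Intake rate on the current diet: R = (0.29×15.8 + 0.51×6.62 + 0.34×16.6) / (1 + 0.29×13.9 + 0.51×1.09 + 0.34×4.88) = 13.6/7.246 = 1.877 J/s.
Profitability of comfrey flowers: 2.08/6.58 = 0.3161 J/s.
Since 0.3161 < R, time spent handling comfrey flowers is better spent searching.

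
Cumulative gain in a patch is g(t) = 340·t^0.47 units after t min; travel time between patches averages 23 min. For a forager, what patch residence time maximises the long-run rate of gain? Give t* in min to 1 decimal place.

20.4 min

Optimal t* satisfies g'(t*) = g(t*)/(T + t*).
g'(t) = 0.47·340·t^-0.53. Setting 0.47·340·t^-0.53 = 340·t^0.47/(23+t) gives 0.47(23+t) = t, so 0.53·t = 0.47×23.
t* = 0.47×23/0.53 = 20.4 min.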